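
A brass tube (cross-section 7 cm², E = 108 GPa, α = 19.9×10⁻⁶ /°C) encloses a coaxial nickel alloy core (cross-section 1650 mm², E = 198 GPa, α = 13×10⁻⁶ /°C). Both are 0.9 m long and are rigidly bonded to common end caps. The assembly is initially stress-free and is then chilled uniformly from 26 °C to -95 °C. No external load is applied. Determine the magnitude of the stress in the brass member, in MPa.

The brass has the larger α, so on cooling it would change length more than the nickel alloy if both were free. The rigid plates force a common final length, so the brass is put into tension and the nickel alloy into compression, with equal and opposite forces P (no external load).
Equating the net (thermal + elastic) strains gives |α₁ − α₂|·ΔT = P·[1/(A₁E₁) + 1/(A₂E₂)].
|α₁ − α₂|·ΔT = 6.9×10⁻⁶ × 121 = 0.0008349.
1/(A₁E₁) + 1/(A₂E₂) = 1/(700×108×10³) + 1/(1650×198×10³) = 1.629×10⁻⁸ N⁻¹.
P = 0.0008349 / 1.629×10⁻⁸ = 51260 N = 51.26 kN.
σ_{brass} = P/A₁ = 51260/700 = 73.22 MPa, tensile.

σ ≈ 73.2 MPa (tensile)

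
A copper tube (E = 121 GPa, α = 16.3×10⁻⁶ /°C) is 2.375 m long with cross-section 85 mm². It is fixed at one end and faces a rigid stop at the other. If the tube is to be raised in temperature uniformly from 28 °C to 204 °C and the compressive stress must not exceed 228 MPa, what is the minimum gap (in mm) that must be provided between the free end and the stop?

g ≈ 2.34 mm

With no wall the tube would lengthen by αΔT L = 16.3×10⁻⁶ × 176 × 2375 = 6.813 mm.
At the allowable stress the elastic shortening the wall may impose is σL/E = 228 × 2375 / (121×10³) = 4.475 mm.
The gap must absorb the remainder: g_min = 6.813 − 4.475 = 2.338 mm.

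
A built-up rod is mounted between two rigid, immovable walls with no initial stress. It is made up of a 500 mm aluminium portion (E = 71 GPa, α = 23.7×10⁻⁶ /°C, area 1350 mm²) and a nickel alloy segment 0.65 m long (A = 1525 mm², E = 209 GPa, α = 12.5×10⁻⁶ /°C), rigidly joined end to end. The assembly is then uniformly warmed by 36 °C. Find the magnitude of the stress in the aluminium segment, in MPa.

If the supports were absent, the total length change would be Σ αᵢΔT Lᵢ = 23.7×10⁻⁶×36×500 + 12.5×10⁻⁶×36×650 = 0.7191 mm.
Since the ends are fixed, an axial force P builds up, equal in every segment, with P · Σ Lᵢ/(AᵢEᵢ) = δ_free.
Σ Lᵢ/(AᵢEᵢ) = 500/(1350×71×10³) + 650/(1525×209×10³) = 7.256×10⁻⁶ mm/N.
Hence P = δ_free / Σ(L/AE) = 0.7191/7.256×10⁻⁶ = 99.11 kN (compressive).
σ_{aluminium} = P / A = 99110 / 1350 = 73.41 MPa.

σ ≈ 73.4 MPa (compressive)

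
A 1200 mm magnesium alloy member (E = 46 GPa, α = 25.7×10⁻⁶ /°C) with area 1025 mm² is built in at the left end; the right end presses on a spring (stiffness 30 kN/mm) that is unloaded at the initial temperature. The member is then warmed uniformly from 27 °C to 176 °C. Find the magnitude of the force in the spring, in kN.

P ≈ 78.2 kN

If the spring were absent the member would lengthen by αΔT L = 25.7×10⁻⁶ × 149 × 1200 = 4.595 mm.
With a force P in the spring, the elastic change of the member is PL/(AE) and that of the spring is P/k; compatibility requires their sum to equal δ_free.
P [ L/(AE) + 1/k ] = δ_free → P [ 1200/(1025×46×10³) + 1/(30×10³) ] = 4.595.
P = 4.595 / 5.878×10⁻⁵ = 78170 N.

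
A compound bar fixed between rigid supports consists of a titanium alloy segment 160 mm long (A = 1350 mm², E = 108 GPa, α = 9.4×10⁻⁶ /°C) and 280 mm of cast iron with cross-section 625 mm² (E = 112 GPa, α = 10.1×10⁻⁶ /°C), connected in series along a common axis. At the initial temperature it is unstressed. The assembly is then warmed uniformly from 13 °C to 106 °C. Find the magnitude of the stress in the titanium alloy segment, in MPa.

σ ≈ 58.5 MPa (compressive)

If the supports were absent, the total length change would be Σ αᵢΔT Lᵢ = 9.4×10⁻⁶×93×160 + 10.1×10⁻⁶×93×280 = 0.4029 mm.
The walls prevent any net length change, so an axial force P (same in every segment) develops. Compatibility: P · Σ Lᵢ/(AᵢEᵢ) = δ_free.
Σ Lᵢ/(AᵢEᵢ) = 160/(1350×108×10³) + 280/(625×112×10³) = 5.097×10⁻⁶ mm/N.
P = 0.4029 / 5.097×10⁻⁶ = 79040 N = 79.04 kN, compressive.
σ_{titanium alloy} = P / A = 79040 / 1350 = 58.54 MPa.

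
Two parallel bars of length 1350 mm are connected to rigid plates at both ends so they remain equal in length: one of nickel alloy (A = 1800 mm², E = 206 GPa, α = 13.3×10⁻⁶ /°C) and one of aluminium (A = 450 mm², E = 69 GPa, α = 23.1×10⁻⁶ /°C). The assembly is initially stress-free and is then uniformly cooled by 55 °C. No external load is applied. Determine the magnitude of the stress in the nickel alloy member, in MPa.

σ ≈ 8.58 MPa (compressive)

Equilibrium of a rigid end plate with no external load gives equal and opposite internal forces ±P in the two members. Since α_{aluminium} > α_{nickel alloy}, cooling drives the aluminium into tension and the nickel alloy into compression.
Equating the net (thermal + elastic) strains gives |α₁ − α₂|·ΔT = P·[1/(A₁E₁) + 1/(A₂E₂)].
|α₁ − α₂|·ΔT = 9.8×10⁻⁶ × 55 = 0.000539.
1/(A₁E₁) + 1/(A₂E₂) = 1/(1800×206×10³) + 1/(450×69×10³) = 3.49×10⁻⁸ N⁻¹.
P = 0.000539 / 3.49×10⁻⁸ = 15440 N = 15.44 kN.
σ_{nickel alloy} = P/A₁ = 15440/1800 = 8.579 MPa, compressive.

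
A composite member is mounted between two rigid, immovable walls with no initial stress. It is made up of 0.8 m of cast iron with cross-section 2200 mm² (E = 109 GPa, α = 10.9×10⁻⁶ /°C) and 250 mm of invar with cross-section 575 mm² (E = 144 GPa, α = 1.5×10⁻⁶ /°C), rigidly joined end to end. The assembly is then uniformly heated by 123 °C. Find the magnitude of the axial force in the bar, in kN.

With the walls removed the bar would change length by δ_free = Σ αᵢΔT Lᵢ = 10.9×10⁻⁶×123×800 + 1.5×10⁻⁶×123×250 = 1.119 mm.
The rigid supports impose zero overall length change; the single axial force P common to all segments must satisfy P Σ Lᵢ/(AᵢEᵢ) = δ_free.
Σ Lᵢ/(AᵢEᵢ) = 800/(2200×109×10³) + 250/(575×144×10³) = 6.355×10⁻⁶ mm/N.
P = 1.119 / 6.355×10⁻⁶ = 176000 N = 176 kN, compressive.

P ≈ 176 kN (compressive)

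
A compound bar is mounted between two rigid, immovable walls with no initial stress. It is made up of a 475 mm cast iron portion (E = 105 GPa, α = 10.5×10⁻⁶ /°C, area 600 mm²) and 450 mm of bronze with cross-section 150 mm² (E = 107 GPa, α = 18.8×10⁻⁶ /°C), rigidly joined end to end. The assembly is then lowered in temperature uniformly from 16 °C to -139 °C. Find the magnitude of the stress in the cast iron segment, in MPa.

σ ≈ 97.6 MPa (tensile)

With the walls removed the bar would change length by δ_free = Σ αᵢΔT Lᵢ = 10.5×10⁻⁶×155×475 + 18.8×10⁻⁶×155×450 = 2.084 mm.
The rigid supports impose zero overall length change; the single axial force P common to all segments must satisfy P Σ Lᵢ/(AᵢEᵢ) = δ_free.
Σ Lᵢ/(AᵢEᵢ) = 475/(600×105×10³) + 450/(150×107×10³) = 3.558×10⁻⁵ mm/N.
Hence P = δ_free / Σ(L/AE) = 2.084/3.558×10⁻⁵ = 58.59 kN (tensile).
σ_{cast iron} = P / A = 58590 / 600 = 97.65 MPa.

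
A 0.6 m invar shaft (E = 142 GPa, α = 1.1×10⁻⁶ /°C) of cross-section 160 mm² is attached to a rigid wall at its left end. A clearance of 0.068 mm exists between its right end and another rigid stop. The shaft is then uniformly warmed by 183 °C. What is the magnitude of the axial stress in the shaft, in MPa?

σ ≈ 12.5 MPa (compressive)

If the wall were absent the shaft would grow by αΔT L = 1.1×10⁻⁶ × 183 × 600 = 0.1208 mm.
After closing the 0.068 mm clearance, 0.1208 − 0.068 = 0.05278 mm of expansion remains to be suppressed by the wall.
So σ = E(δ_free − g)/L = 142×10³ × 0.05278/600 = 12.49 MPa.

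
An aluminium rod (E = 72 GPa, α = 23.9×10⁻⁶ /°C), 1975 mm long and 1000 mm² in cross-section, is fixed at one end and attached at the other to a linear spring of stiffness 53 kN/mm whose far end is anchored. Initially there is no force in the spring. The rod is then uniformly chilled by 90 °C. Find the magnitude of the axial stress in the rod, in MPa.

σ ≈ 91.8 MPa (tensile)

If the spring were absent the rod would shorten by αΔT L = 23.9×10⁻⁶ × 90 × 1975 = 4.248 mm.
With a force P in the spring, the elastic change of the rod is PL/(AE) and that of the spring is P/k; compatibility requires their sum to equal δ_free.
So P = δ_free / [L/(AE) + 1/k] = 4.248 / [ 1975/(1000×72×10³) + 1/(53×10³) ].
P = 4.248 / 4.63×10⁻⁵ = 91760 N.
σ = P/A = 91760/1000 = 91.76 MPa.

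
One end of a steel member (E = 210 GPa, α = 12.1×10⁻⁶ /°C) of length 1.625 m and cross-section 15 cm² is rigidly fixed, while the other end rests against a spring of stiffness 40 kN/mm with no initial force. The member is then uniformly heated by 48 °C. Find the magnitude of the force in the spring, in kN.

If the spring were absent the member would lengthen by αΔT L = 12.1×10⁻⁶ × 48 × 1625 = 0.9438 mm.
With a force P in the spring, the elastic change of the member is PL/(AE) and that of the spring is P/k; compatibility requires their sum to equal δ_free.
So P = δ_free / [L/(AE) + 1/k] = 0.9438 / [ 1625/(1500×210×10³) + 1/(40×10³) ].
P = 0.9438 / 3.016×10⁻⁵ = 31290 N.

P ≈ 31.3 kN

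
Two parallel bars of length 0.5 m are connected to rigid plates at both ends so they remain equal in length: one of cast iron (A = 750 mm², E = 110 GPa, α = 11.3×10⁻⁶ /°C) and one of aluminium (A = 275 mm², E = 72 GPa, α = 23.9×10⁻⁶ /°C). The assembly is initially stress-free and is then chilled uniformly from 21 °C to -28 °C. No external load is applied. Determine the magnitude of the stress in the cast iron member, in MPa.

Equilibrium of a rigid end plate with no external load gives equal and opposite internal forces ±P in the two members. Since α_{aluminium} > α_{cast iron}, cooling drives the aluminium into tension and the cast iron into compression.
Setting the final lengths equal and cancelling L: (α₁ − α₂)ΔT = P/(A₁E₁) + P/(A₂E₂).
|α₁ − α₂|·ΔT = 12.6×10⁻⁶ × 49 = 0.0006174.
1/(A₁E₁) + 1/(A₂E₂) = 1/(750×110×10³) + 1/(275×72×10³) = 6.263×10⁻⁸ N⁻¹.
P = 0.0006174 / 6.263×10⁻⁸ = 9858 N = 9.858 kN.
σ_{cast iron} = P/A₁ = 9858/750 = 13.14 MPa, compressive.

σ ≈ 13.1 MPa (compressive)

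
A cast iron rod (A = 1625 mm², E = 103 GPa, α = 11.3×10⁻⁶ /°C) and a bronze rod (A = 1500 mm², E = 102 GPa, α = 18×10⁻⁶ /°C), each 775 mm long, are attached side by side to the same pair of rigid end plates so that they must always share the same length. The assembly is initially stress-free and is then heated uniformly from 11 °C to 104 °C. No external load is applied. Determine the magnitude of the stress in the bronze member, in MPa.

Both members must finish at the same length. With the larger α, the bronze tends to over-expand; the plates restrain it, putting the bronze in compression and the cast iron in tension. With no external load the two internal forces are equal and opposite, magnitude P.
Compatibility of the two members (thermal + elastic change equal): (α₁ − α₂)ΔT = P·[1/(A₁E₁) + 1/(A₂E₂)].
|α₁ − α₂|·ΔT = 6.7×10⁻⁶ × 93 = 0.0006231.
1/(A₁E₁) + 1/(A₂E₂) = 1/(1625×103×10³) + 1/(1500×102×10³) = 1.251×10⁻⁸ N⁻¹.
P = 0.0006231 / 1.251×10⁻⁸ = 49810 N = 49.81 kN.
σ_{bronze} = P/A₂ = 49810/1500 = 33.2 MPa, compressive.

σ ≈ 33.2 MPa (compressive)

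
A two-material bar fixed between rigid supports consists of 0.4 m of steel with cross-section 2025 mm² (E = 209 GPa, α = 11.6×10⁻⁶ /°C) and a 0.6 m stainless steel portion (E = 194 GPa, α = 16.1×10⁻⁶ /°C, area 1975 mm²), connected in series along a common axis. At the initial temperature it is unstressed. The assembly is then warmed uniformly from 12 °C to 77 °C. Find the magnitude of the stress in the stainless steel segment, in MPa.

If the supports were absent, the total length change would be Σ αᵢΔT Lᵢ = 11.6×10⁻⁶×65×400 + 16.1×10⁻⁶×65×600 = 0.9295 mm.
The rigid supports impose zero overall length change; the single axial force P common to all segments must satisfy P Σ Lᵢ/(AᵢEᵢ) = δ_free.
Σ Lᵢ/(AᵢEᵢ) = 400/(2025×209×10³) + 600/(1975×194×10³) = 2.511×10⁻⁶ mm/N.
P = 0.9295 / 2.511×10⁻⁶ = 370200 N = 370.2 kN, compressive.
σ_{stainless steel} = P / A = 370200 / 1975 = 187.4 MPa.

σ ≈ 187 MPa (compressive)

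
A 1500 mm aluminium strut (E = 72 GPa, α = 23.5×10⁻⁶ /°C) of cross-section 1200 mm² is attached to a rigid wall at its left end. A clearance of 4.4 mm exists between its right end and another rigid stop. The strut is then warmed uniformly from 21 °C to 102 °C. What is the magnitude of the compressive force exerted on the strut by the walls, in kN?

P ≈ 0 kN

Unrestrained expansion: δ_free = αΔT L = 23.5×10⁻⁶ × 81 × 1500 = 2.855 mm.
This is smaller than the 4.4 mm clearance, so the strut expands freely without reaching the stop — the stress is zero.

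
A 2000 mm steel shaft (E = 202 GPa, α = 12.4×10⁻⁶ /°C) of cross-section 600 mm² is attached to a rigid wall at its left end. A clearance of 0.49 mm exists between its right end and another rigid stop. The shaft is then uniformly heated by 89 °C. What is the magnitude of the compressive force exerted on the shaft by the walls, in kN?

If the wall were absent the shaft would grow by αΔT L = 12.4×10⁻⁶ × 89 × 2000 = 2.207 mm.
This exceeds the 0.49 mm gap, so the wall pushes back. The portion of expansion that must be recovered elastically is δ_free − gap = 2.207 − 0.49 = 1.717 mm.
Compatibility: PL/(AE) = 1.717 mm, so σ = P/A = E × (1.717/2000) = 173.4 MPa.
Force on the wall = σA = 173.4 × 600 mm² = 104.1 kN.

P ≈ 104 kN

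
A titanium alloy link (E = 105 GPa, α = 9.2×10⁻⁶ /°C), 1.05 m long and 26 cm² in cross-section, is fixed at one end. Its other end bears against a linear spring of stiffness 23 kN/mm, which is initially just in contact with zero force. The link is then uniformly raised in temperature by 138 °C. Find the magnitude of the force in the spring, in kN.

If the spring were absent the link would lengthen by αΔT L = 9.2×10⁻⁶ × 138 × 1050 = 1.333 mm.
Let P be the compressive force at the spring. The link shortens elastically by PL/(AE) and the spring compresses by P/k; together these equal δ_free.
P [ L/(AE) + 1/k ] = δ_free → P [ 1050/(2600×105×10³) + 1/(23×10³) ] = 1.333.
P = 1.333 / 4.732×10⁻⁵ = 28170 N.

P ≈ 28.2 kN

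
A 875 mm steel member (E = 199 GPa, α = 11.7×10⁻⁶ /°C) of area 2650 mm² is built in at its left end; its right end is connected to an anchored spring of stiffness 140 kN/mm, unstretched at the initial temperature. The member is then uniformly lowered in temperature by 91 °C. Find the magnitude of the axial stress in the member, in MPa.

The unrestrained thermal change is αΔT L = 11.7×10⁻⁶ × 91 × 875 = 0.9316 mm.
Let P be the tensile force in the spring. The member extends elastically by PL/(AE) and the spring stretches by P/k; together these equal δ_free.
So P = δ_free / [L/(AE) + 1/k] = 0.9316 / [ 875/(2650×199×10³) + 1/(140×10³) ].
P = 0.9316 / 8.802×10⁻⁶ = 105800 N.
σ = P/A = 105800/2650 = 39.94 MPa.

σ ≈ 39.9 MPa (tensile)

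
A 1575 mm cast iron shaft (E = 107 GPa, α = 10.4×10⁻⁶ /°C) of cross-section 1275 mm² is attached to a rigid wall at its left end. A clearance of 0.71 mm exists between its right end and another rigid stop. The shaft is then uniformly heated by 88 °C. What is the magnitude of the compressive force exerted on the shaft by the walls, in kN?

Free thermal elongation = αΔT L = 10.4×10⁻⁶ × 88 × 1575 = 1.441 mm.
The gap closes (δ_free > 0.71 mm) and the wall then resists a further 1.441 − 0.71 = 0.7314 mm of expansion.
That suppressed elongation corresponds to σ = E·Δ/L = 107×10³ × 0.7314/1575 = 49.69 MPa.
Force on the wall = σA = 49.69 × 1275 mm² = 63.36 kN.

P ≈ 63.4 kN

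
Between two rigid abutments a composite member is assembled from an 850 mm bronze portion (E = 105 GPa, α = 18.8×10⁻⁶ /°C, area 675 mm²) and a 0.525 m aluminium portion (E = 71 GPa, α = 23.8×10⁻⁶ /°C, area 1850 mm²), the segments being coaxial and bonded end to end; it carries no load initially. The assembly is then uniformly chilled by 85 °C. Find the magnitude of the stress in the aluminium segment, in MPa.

σ ≈ 81.8 MPa (tensile)

If the supports were absent, the total length change would be Σ αᵢΔT Lᵢ = 18.8×10⁻⁶×85×850 + 23.8×10⁻⁶×85×525 = 2.42 mm.
Since the ends are fixed, an axial force P builds up, equal in every segment, with P · Σ Lᵢ/(AᵢEᵢ) = δ_free.
The series flexibility is Σ Lᵢ/(AᵢEᵢ) = 850/(675×105×10³) + 525/(1850×71×10³) = 1.599×10⁻⁵ mm/N.
Hence P = δ_free / Σ(L/AE) = 2.42/1.599×10⁻⁵ = 151.4 kN (tensile).
σ_{aluminium} = P / A = 151400 / 1850 = 81.82 MPa.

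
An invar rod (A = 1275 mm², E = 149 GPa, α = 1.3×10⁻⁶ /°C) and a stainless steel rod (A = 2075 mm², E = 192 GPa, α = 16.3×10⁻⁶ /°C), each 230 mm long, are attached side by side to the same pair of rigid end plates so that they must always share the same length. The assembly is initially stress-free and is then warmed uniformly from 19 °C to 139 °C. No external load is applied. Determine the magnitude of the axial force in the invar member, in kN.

P ≈ 232 kN (tensile in the invar)

Equilibrium of a rigid end plate with no external load gives equal and opposite internal forces ±P in the two members. Since α_{stainless steel} > α_{invar}, heating drives the stainless steel into compression and the invar into tension.
Compatibility of the two members (thermal + elastic change equal): (α₁ − α₂)ΔT = P·[1/(A₁E₁) + 1/(A₂E₂)].
|α₁ − α₂|·ΔT = 15×10⁻⁶ × 120 = 0.0018.
1/(A₁E₁) + 1/(A₂E₂) = 1/(1275×149×10³) + 1/(2075×192×10³) = 7.774×10⁻⁹ N⁻¹.
P = 0.0018 / 7.774×10⁻⁹ = 231500 N = 231.5 kN.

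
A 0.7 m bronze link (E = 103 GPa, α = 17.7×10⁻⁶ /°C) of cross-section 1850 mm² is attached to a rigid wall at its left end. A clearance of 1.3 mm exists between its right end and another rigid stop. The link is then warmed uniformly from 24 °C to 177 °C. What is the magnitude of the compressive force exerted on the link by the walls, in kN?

P ≈ 162 kN

If the wall were absent the link would grow by αΔT L = 17.7×10⁻⁶ × 153 × 700 = 1.896 mm.
The gap closes (δ_free > 1.3 mm) and the wall then resists a further 1.896 − 1.3 = 0.5957 mm of expansion.
Compatibility: PL/(AE) = 0.5957 mm, so σ = P/A = E × (0.5957/700) = 87.65 MPa.
P = σA = 87.65 × 1850 = 162.1 kN.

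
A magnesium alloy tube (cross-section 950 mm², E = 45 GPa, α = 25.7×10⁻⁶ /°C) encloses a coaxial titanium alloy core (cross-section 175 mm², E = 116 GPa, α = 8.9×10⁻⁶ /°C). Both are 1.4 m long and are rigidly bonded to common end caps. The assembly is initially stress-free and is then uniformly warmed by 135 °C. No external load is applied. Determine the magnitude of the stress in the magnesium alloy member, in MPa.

σ ≈ 32.9 MPa (compressive)

Equilibrium of a rigid end plate with no external load gives equal and opposite internal forces ±P in the two members. Since α_{magnesium alloy} > α_{titanium alloy}, heating drives the magnesium alloy into compression and the titanium alloy into tension.
Compatibility of the two members (thermal + elastic change equal): (α₁ − α₂)ΔT = P·[1/(A₁E₁) + 1/(A₂E₂)].
|α₁ − α₂|·ΔT = 16.8×10⁻⁶ × 135 = 0.002268.
1/(A₁E₁) + 1/(A₂E₂) = 1/(950×45×10³) + 1/(175×116×10³) = 7.265×10⁻⁸ N⁻¹.
P = 0.002268 / 7.265×10⁻⁸ = 31220 N = 31.22 kN.
σ_{magnesium alloy} = P/A₁ = 31220/950 = 32.86 MPa, compressive.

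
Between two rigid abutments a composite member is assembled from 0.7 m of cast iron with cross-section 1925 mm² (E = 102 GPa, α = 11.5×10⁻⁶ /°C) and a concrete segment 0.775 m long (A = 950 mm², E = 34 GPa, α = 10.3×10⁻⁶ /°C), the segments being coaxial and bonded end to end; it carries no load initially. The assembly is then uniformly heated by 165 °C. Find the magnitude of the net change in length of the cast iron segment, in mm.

|ΔL| ≈ 0.986 mm

If the supports were absent, the total length change would be Σ αᵢΔT Lᵢ = 11.5×10⁻⁶×165×700 + 10.3×10⁻⁶×165×775 = 2.645 mm.
The walls prevent any net length change, so an axial force P (same in every segment) develops. Compatibility: P · Σ Lᵢ/(AᵢEᵢ) = δ_free.
The series flexibility is Σ Lᵢ/(AᵢEᵢ) = 700/(1925×102×10³) + 775/(950×34×10³) = 2.756×10⁻⁵ mm/N.
Hence P = δ_free / Σ(L/AE) = 2.645/2.756×10⁻⁵ = 95.99 kN (compressive).
For the cast iron segment, free thermal change = 11.5×10⁻⁶×165×700 = 1.328 mm and elastic change from P = 95990×700/(1925×102×10³) = 0.3422 mm; these oppose, so the net change is 0.986 mm (segment lengthens).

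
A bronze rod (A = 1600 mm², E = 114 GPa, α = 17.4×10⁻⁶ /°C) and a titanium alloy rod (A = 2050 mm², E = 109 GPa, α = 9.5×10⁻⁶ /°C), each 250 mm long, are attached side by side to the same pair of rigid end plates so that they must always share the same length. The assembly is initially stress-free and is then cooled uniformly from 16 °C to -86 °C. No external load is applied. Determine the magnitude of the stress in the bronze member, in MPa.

Both members must finish at the same length. With the larger α, the bronze tends to over-contract; the plates restrain it, putting the bronze in tension and the titanium alloy in compression. With no external load the two internal forces are equal and opposite, magnitude P.
Compatibility of the two members (thermal + elastic change equal): (α₁ − α₂)ΔT = P·[1/(A₁E₁) + 1/(A₂E₂)].
|α₁ − α₂|·ΔT = 7.9×10⁻⁶ × 102 = 0.0008058.
1/(A₁E₁) + 1/(A₂E₂) = 1/(1600×114×10³) + 1/(2050×109×10³) = 9.958×10⁻⁹ N⁻¹.
So P = 0.0008058 / 9.958×10⁻⁹ = 80.92 kN.
σ_{bronze} = P/A₁ = 80920/1600 = 50.58 MPa, tensile.

σ ≈ 50.6 MPa (tensile)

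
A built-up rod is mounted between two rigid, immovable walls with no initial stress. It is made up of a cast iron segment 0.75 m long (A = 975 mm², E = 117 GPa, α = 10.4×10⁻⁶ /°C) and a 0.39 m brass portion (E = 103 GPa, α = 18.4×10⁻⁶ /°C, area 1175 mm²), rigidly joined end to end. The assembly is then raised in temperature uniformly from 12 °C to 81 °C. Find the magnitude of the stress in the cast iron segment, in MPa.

σ ≈ 108 MPa (compressive)

If the supports were absent, the total length change would be Σ αᵢΔT Lᵢ = 10.4×10⁻⁶×69×750 + 18.4×10⁻⁶×69×390 = 1.033 mm.
The walls prevent any net length change, so an axial force P (same in every segment) develops. Compatibility: P · Σ Lᵢ/(AᵢEᵢ) = δ_free.
The series flexibility is Σ Lᵢ/(AᵢEᵢ) = 750/(975×117×10³) + 390/(1175×103×10³) = 9.797×10⁻⁶ mm/N.
P = 1.033 / 9.797×10⁻⁶ = 105500 N = 105.5 kN, compressive.
σ_{cast iron} = P / A = 105500 / 975 = 108.2 MPa.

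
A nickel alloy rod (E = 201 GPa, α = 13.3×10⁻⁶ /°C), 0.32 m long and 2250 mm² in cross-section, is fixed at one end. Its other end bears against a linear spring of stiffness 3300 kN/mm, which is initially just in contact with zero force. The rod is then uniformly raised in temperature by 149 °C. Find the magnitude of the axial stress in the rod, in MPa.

The unrestrained thermal change is αΔT L = 13.3×10⁻⁶ × 149 × 320 = 0.6341 mm.
Let P be the compressive force at the spring. The rod shortens elastically by PL/(AE) and the spring compresses by P/k; together these equal δ_free.
P [ L/(AE) + 1/k ] = δ_free → P [ 320/(2250×201×10³) + 1/(3300×10³) ] = 0.6341.
P = 0.6341 / 1.011×10⁻⁶ = 627500 N.
σ = P/A = 627500/2250 = 278.9 MPa.

σ ≈ 279 MPa (compressive)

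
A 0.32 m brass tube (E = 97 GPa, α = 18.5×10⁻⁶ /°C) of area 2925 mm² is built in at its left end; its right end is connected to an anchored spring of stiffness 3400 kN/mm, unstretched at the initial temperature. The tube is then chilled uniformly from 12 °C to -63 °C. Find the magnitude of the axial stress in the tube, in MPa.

σ ≈ 107 MPa (tensile)

If the spring were absent the tube would shorten by αΔT L = 18.5×10⁻⁶ × 75 × 320 = 0.444 mm.
Let P be the tensile force in the spring. The tube extends elastically by PL/(AE) and the spring stretches by P/k; together these equal δ_free.
So P = δ_free / [L/(AE) + 1/k] = 0.444 / [ 320/(2925×97×10³) + 1/(3400×10³) ].
P = 0.444 / 1.422×10⁻⁶ = 312200 N.
σ = P/A = 312200/2925 = 106.7 MPa.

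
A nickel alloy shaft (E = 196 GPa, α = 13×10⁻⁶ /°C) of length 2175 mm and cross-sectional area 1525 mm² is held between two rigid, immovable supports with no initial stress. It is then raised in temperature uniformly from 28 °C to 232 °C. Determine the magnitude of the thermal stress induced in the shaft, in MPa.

With length fixed, the mechanical strain must cancel the thermal strain αΔT = 13×10⁻⁶ × 204 = 2652×10⁻⁶.
σ = EαΔT = 196×10³ × 13×10⁻⁶ × 204 = 519.8 MPa (compressive; the shaft is trying to expand).

σ ≈ 520 MPa (compressive)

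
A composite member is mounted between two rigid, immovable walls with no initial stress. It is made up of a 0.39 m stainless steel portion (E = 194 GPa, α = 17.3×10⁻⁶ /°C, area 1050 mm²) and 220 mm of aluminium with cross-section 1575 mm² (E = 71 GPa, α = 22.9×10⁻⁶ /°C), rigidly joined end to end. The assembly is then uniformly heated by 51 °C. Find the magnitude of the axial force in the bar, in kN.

P ≈ 155 kN (compressive)

If the supports were absent, the total length change would be Σ αᵢΔT Lᵢ = 17.3×10⁻⁶×51×390 + 22.9×10⁻⁶×51×220 = 0.601 mm.
The rigid supports impose zero overall length change; the single axial force P common to all segments must satisfy P Σ Lᵢ/(AᵢEᵢ) = δ_free.
The series flexibility is Σ Lᵢ/(AᵢEᵢ) = 390/(1050×194×10³) + 220/(1575×71×10³) = 3.882×10⁻⁶ mm/N.
So P = 0.601 / 3.882×10⁻⁶ = 154.8 kN, compressive.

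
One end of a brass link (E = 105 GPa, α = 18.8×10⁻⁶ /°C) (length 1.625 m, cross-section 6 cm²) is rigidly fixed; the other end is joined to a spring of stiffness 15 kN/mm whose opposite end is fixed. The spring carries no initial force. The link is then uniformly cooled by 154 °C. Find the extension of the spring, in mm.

δ ≈ 3.39 mm

The unrestrained thermal change is αΔT L = 18.8×10⁻⁶ × 154 × 1625 = 4.705 mm.
With a force P in the spring, the elastic change of the link is PL/(AE) and that of the spring is P/k; compatibility requires their sum to equal δ_free.
So P = δ_free / [L/(AE) + 1/k] = 4.705 / [ 1625/(600×105×10³) + 1/(15×10³) ].
P = 4.705 / 9.246×10⁻⁵ = 50880 N.
Spring extension = P/k = 50880/(15×10³) = 3.392 mm.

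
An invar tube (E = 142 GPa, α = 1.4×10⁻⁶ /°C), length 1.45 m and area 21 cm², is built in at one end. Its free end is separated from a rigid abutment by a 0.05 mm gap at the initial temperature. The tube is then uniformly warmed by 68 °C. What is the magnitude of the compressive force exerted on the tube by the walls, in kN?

P ≈ 18.1 kN

Free thermal elongation = αΔT L = 1.4×10⁻⁶ × 68 × 1450 = 0.138 mm.
After closing the 0.05 mm clearance, 0.138 − 0.05 = 0.08804 mm of expansion remains to be suppressed by the wall.
That suppressed elongation corresponds to σ = E·Δ/L = 142×10³ × 0.08804/1450 = 8.622 MPa.
Force on the wall = σA = 8.622 × 2100 mm² = 18.11 kN.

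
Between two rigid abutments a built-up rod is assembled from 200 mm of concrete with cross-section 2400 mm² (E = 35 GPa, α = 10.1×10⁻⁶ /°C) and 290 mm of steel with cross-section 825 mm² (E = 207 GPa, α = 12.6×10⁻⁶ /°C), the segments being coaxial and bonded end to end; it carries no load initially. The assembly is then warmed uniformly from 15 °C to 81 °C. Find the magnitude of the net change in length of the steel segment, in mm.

Free thermal expansion of the whole bar: Σ αᵢΔT Lᵢ = 10.1×10⁻⁶×66×200 + 12.6×10⁻⁶×66×290 = 0.3745 mm.
The rigid supports impose zero overall length change; the single axial force P common to all segments must satisfy P Σ Lᵢ/(AᵢEᵢ) = δ_free.
Σ Lᵢ/(AᵢEᵢ) = 200/(2400×35×10³) + 290/(825×207×10³) = 4.079×10⁻⁶ mm/N.
So P = 0.3745 / 4.079×10⁻⁶ = 91.81 kN, compressive.
For the steel segment, free thermal change = 12.6×10⁻⁶×66×290 = 0.2412 mm and elastic change from P = 91810×290/(825×207×10³) = 0.1559 mm; these oppose, so the net change is 0.0853 mm (segment lengthens).

|ΔL| ≈ 0.0853 mm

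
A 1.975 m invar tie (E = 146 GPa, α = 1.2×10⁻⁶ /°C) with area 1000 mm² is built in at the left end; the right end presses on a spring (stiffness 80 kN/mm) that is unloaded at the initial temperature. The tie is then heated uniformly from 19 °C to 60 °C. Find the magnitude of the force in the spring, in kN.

Free thermal expansion: δ_free = αΔT L = 1.2×10⁻⁶ × 41 × 1975 = 0.09717 mm.
With a force P in the spring, the elastic change of the tie is PL/(AE) and that of the spring is P/k; compatibility requires their sum to equal δ_free.
P [ L/(AE) + 1/k ] = δ_free → P [ 1975/(1000×146×10³) + 1/(80×10³) ] = 0.09717.
P = 0.09717 / 2.603×10⁻⁵ = 3733 N.

P ≈ 3.73 kN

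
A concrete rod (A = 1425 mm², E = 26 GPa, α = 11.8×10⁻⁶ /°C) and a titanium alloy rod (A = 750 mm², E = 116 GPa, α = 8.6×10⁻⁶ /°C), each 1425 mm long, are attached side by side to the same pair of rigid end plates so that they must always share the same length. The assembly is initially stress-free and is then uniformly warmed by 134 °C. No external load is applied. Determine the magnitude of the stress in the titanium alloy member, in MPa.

Both members must finish at the same length. With the larger α, the concrete tends to over-expand; the plates restrain it, putting the concrete in compression and the titanium alloy in tension. With no external load the two internal forces are equal and opposite, magnitude P.
Compatibility of the two members (thermal + elastic change equal): (α₁ − α₂)ΔT = P·[1/(A₁E₁) + 1/(A₂E₂)].
|α₁ − α₂|·ΔT = 3.2×10⁻⁶ × 134 = 0.0004288.
1/(A₁E₁) + 1/(A₂E₂) = 1/(1425×26×10³) + 1/(750×116×10³) = 3.848×10⁻⁸ N⁻¹.
P = 0.0004288 / 3.848×10⁻⁸ = 11140 N = 11.14 kN.
σ_{titanium alloy} = P/A₂ = 11140/750 = 14.86 MPa, tensile.

σ ≈ 14.9 MPa (tensile)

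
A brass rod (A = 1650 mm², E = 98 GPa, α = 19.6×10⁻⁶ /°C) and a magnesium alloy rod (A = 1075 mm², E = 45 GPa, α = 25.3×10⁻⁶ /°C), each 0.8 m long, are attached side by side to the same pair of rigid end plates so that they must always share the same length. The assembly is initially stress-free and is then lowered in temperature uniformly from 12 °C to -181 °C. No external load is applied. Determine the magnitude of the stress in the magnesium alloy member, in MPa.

σ ≈ 38.1 MPa (tensile)

Equilibrium of a rigid end plate with no external load gives equal and opposite internal forces ±P in the two members. Since α_{magnesium alloy} > α_{brass}, cooling drives the magnesium alloy into tension and the brass into compression.
Setting the final lengths equal and cancelling L: (α₁ − α₂)ΔT = P/(A₁E₁) + P/(A₂E₂).
|α₁ − α₂|·ΔT = 5.7×10⁻⁶ × 193 = 0.0011.
1/(A₁E₁) + 1/(A₂E₂) = 1/(1650×98×10³) + 1/(1075×45×10³) = 2.686×10⁻⁸ N⁻¹.
So P = 0.0011 / 2.686×10⁻⁸ = 40.96 kN.
σ_{magnesium alloy} = P/A₂ = 40960/1075 = 38.1 MPa, tensile.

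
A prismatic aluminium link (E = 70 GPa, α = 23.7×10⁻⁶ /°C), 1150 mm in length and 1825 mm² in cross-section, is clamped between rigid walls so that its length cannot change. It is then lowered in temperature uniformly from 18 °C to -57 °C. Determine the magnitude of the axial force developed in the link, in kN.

With zero net strain, σ = E·αΔT = 70 GPa × 23.7×10⁻⁶ × 75 = 124.4 MPa.
Axial force P = σA = 124.4 × 1825 = 227100 N = 227.1 kN, tensile.

P ≈ 227 kN (tensile)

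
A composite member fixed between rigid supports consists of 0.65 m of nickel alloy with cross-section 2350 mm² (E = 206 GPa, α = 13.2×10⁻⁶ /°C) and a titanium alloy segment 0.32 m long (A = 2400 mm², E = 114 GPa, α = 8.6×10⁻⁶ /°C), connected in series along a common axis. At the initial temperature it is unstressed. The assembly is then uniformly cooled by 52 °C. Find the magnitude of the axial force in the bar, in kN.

P ≈ 235 kN (tensile)

Free thermal contraction of the whole bar: Σ αᵢΔT Lᵢ = 13.2×10⁻⁶×52×650 + 8.6×10⁻⁶×52×320 = 0.5893 mm.
The walls prevent any net length change, so an axial force P (same in every segment) develops. Compatibility: P · Σ Lᵢ/(AᵢEᵢ) = δ_free.
Σ Lᵢ/(AᵢEᵢ) = 650/(2350×206×10³) + 320/(2400×114×10³) = 2.512×10⁻⁶ mm/N.
P = 0.5893 / 2.512×10⁻⁶ = 234600 N = 234.6 kN, tensile.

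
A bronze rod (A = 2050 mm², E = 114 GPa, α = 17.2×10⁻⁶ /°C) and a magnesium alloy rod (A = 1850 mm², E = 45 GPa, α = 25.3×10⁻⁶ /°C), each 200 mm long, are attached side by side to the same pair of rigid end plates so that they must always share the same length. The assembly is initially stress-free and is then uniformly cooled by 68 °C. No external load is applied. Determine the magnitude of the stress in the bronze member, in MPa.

σ ≈ 16.5 MPa (compressive)

Equilibrium of a rigid end plate with no external load gives equal and opposite internal forces ±P in the two members. Since α_{magnesium alloy} > α_{bronze}, cooling drives the magnesium alloy into tension and the bronze into compression.
Setting the final lengths equal and cancelling L: (α₁ − α₂)ΔT = P/(A₁E₁) + P/(A₂E₂).
|α₁ − α₂|·ΔT = 8.1×10⁻⁶ × 68 = 0.0005508.
1/(A₁E₁) + 1/(A₂E₂) = 1/(2050×114×10³) + 1/(1850×45×10³) = 1.629×10⁻⁸ N⁻¹.
So P = 0.0005508 / 1.629×10⁻⁸ = 33.81 kN.
σ_{bronze} = P/A₁ = 33810/2050 = 16.49 MPa, compressive.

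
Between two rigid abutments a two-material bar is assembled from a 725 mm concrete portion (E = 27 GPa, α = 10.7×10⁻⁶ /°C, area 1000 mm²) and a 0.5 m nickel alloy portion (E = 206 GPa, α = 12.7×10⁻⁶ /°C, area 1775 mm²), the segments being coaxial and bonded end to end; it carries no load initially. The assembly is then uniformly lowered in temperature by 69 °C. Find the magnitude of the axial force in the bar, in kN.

With the walls removed the bar would change length by δ_free = Σ αᵢΔT Lᵢ = 10.7×10⁻⁶×69×725 + 12.7×10⁻⁶×69×500 = 0.9734 mm.
The rigid supports impose zero overall length change; the single axial force P common to all segments must satisfy P Σ Lᵢ/(AᵢEᵢ) = δ_free.
The series flexibility is Σ Lᵢ/(AᵢEᵢ) = 725/(1000×27×10³) + 500/(1775×206×10³) = 2.822×10⁻⁵ mm/N.
P = 0.9734 / 2.822×10⁻⁵ = 34490 N = 34.49 kN, tensile.

P ≈ 34.5 kN (tensile)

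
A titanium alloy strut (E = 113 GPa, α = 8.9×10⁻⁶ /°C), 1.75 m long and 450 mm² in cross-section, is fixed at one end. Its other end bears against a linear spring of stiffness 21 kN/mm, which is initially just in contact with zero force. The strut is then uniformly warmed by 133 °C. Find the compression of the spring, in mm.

δ ≈ 1.2 mm

Free thermal expansion: δ_free = αΔT L = 8.9×10⁻⁶ × 133 × 1750 = 2.071 mm.
Let P be the compressive force at the spring. The strut shortens elastically by PL/(AE) and the spring compresses by P/k; together these equal δ_free.
So P = δ_free / [L/(AE) + 1/k] = 2.071 / [ 1750/(450×113×10³) + 1/(21×10³) ].
P = 2.071 / 8.203×10⁻⁵ = 25250 N.
Spring compression = P/k = 25250/(21×10³) = 1.202 mm.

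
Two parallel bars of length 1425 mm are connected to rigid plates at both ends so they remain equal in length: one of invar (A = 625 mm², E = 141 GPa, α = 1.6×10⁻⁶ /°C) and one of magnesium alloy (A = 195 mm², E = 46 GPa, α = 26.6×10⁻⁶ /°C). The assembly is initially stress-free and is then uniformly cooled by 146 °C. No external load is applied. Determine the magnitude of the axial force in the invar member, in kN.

Both members must finish at the same length. With the larger α, the magnesium alloy tends to over-contract; the plates restrain it, putting the magnesium alloy in tension and the invar in compression. With no external load the two internal forces are equal and opposite, magnitude P.
Setting the final lengths equal and cancelling L: (α₁ − α₂)ΔT = P/(A₁E₁) + P/(A₂E₂).
|α₁ − α₂|·ΔT = 25×10⁻⁶ × 146 = 0.00365.
1/(A₁E₁) + 1/(A₂E₂) = 1/(625×141×10³) + 1/(195×46×10³) = 1.228×10⁻⁷ N⁻¹.
P = 0.00365 / 1.228×10⁻⁷ = 29720 N = 29.72 kN.

P ≈ 29.7 kN (compressive in the invar)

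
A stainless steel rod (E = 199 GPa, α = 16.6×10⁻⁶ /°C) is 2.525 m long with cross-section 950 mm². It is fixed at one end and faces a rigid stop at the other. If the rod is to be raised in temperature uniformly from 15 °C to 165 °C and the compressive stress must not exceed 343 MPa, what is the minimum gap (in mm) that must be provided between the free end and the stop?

g ≈ 1.94 mm

With no wall the rod would lengthen by αΔT L = 16.6×10⁻⁶ × 150 × 2525 = 6.287 mm.
A stress of 343 MPa corresponds to the wall pushing the rod back by σL/E = 343×2525/(199×10³) = 4.352 mm.
So the gap has to take up the difference, g_min = δ_free − σL/E = 6.287 − 4.352 = 1.935 mm.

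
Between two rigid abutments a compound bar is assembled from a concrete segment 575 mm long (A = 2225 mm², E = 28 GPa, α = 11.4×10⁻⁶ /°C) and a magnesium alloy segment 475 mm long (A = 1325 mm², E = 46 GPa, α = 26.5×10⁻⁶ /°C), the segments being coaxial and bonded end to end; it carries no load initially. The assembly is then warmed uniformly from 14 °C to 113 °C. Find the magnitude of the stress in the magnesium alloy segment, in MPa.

σ ≈ 84 MPa (compressive)

Free thermal expansion of the whole bar: Σ αᵢΔT Lᵢ = 11.4×10⁻⁶×99×575 + 26.5×10⁻⁶×99×475 = 1.895 mm.
The rigid supports impose zero overall length change; the single axial force P common to all segments must satisfy P Σ Lᵢ/(AᵢEᵢ) = δ_free.
Σ Lᵢ/(AᵢEᵢ) = 575/(2225×28×10³) + 475/(1325×46×10³) = 1.702×10⁻⁵ mm/N.
So P = 1.895 / 1.702×10⁻⁵ = 111.3 kN, compressive.
σ_{magnesium alloy} = P / A = 111300 / 1325 = 84.02 MPa.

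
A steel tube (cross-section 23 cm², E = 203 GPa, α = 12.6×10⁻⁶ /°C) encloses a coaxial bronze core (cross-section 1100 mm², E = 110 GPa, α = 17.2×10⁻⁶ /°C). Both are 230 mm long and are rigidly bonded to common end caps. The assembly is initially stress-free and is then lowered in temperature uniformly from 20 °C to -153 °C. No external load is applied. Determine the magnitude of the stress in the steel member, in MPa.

σ ≈ 33.2 MPa (compressive)

Equilibrium of a rigid end plate with no external load gives equal and opposite internal forces ±P in the two members. Since α_{bronze} > α_{steel}, cooling drives the bronze into tension and the steel into compression.
Compatibility of the two members (thermal + elastic change equal): (α₁ − α₂)ΔT = P·[1/(A₁E₁) + 1/(A₂E₂)].
|α₁ − α₂|·ΔT = 4.6×10⁻⁶ × 173 = 0.0007958.
1/(A₁E₁) + 1/(A₂E₂) = 1/(2300×203×10³) + 1/(1100×110×10³) = 1.041×10⁻⁸ N⁻¹.
So P = 0.0007958 / 1.041×10⁻⁸ = 76.47 kN.
σ_{steel} = P/A₁ = 76470/2300 = 33.25 MPa, compressive.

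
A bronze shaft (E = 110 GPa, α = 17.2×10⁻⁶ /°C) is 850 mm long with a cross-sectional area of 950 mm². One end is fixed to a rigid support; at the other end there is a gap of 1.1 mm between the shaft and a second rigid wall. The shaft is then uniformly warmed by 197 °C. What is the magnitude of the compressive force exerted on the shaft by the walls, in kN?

Free thermal elongation = αΔT L = 17.2×10⁻⁶ × 197 × 850 = 2.88 mm.
After closing the 1.1 mm clearance, 2.88 − 1.1 = 1.78 mm of expansion remains to be suppressed by the wall.
So σ = E(δ_free − g)/L = 110×10³ × 1.78/850 = 230.4 MPa.
P = σA = 230.4 × 950 = 218.9 kN.

P ≈ 219 kN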